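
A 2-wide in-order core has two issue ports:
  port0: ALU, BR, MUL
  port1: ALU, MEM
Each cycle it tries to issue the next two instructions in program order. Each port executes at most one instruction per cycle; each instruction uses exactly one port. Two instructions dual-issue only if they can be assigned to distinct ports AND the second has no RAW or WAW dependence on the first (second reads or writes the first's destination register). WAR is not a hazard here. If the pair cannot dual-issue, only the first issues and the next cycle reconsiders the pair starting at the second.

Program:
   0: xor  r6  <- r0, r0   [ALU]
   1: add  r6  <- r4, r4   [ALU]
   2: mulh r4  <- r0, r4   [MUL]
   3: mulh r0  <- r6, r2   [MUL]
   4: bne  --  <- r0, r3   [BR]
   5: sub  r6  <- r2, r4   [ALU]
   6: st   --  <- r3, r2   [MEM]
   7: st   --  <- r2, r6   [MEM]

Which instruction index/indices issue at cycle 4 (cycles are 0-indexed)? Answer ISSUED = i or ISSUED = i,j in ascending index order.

0. xor.ALU @i0  | WAW r6
1. add.ALU+mulh.MUL @i1+i2  | 2-wide
2. mulh.MUL @i3  | no-port MUL/BR
3. bne.BR+sub.ALU @i4+i5  | 2-wide
4. st.MEM @i6  | no-port MEM/MEM
5. st.MEM @i7  | tail

ISSUED = 6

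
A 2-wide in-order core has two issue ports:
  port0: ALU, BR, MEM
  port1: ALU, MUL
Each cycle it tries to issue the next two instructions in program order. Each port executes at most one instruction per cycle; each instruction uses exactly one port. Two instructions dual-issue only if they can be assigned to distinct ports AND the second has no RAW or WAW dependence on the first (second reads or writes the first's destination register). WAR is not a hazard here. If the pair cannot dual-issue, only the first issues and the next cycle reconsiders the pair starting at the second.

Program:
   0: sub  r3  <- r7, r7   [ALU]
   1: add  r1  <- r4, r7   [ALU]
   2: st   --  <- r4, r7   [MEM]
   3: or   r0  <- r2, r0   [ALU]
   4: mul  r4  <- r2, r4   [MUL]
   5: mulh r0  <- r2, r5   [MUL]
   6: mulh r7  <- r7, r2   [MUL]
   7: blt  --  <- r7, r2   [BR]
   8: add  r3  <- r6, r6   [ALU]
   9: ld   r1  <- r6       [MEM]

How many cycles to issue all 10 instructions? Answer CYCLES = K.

t=0 i0+i1:sub.ALU;add.ALU ; dual
t=1 i2+i3:st.MEM;or.ALU ; dual
t=2 i4:mul.MUL ; no-port MUL/MUL
t=3 i5:mulh.MUL ; no-port MUL/MUL
t=4 i6:mulh.MUL ; RAW r7
t=5 i7+i8:blt.BR;add.ALU ; dual
t=6 i9:ld.MEM ; tail

CYCLES = 7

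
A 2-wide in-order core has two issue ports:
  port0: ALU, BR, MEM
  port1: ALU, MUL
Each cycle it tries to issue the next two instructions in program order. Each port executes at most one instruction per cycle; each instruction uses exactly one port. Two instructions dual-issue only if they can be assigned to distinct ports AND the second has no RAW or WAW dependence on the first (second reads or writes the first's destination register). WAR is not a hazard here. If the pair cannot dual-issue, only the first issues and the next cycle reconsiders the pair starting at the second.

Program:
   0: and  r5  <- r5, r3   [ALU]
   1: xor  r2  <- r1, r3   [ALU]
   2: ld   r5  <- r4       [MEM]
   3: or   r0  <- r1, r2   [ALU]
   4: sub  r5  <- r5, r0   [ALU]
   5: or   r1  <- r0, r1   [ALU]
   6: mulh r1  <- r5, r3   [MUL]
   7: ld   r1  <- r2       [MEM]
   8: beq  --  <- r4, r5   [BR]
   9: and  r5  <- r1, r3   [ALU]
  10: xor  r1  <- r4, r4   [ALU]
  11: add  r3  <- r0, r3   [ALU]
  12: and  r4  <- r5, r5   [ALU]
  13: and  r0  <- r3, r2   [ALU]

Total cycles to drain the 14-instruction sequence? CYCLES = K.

CYCLES = 8

  cy0 -> i0&i1 (and+xor) dual
  cy1 -> i2&i3 (ld+or) dual
  cy2 -> i4&i5 (sub+or) dual
  cy3 -> i6 (mulh) WAW r1
  cy4 -> i7 (ld) no-port MEM/BR
  cy5 -> i8&i9 (beq+and) dual
  cy6 -> i10&i11 (xor+add) dual
  cy7 -> i12&i13 (and+and) dual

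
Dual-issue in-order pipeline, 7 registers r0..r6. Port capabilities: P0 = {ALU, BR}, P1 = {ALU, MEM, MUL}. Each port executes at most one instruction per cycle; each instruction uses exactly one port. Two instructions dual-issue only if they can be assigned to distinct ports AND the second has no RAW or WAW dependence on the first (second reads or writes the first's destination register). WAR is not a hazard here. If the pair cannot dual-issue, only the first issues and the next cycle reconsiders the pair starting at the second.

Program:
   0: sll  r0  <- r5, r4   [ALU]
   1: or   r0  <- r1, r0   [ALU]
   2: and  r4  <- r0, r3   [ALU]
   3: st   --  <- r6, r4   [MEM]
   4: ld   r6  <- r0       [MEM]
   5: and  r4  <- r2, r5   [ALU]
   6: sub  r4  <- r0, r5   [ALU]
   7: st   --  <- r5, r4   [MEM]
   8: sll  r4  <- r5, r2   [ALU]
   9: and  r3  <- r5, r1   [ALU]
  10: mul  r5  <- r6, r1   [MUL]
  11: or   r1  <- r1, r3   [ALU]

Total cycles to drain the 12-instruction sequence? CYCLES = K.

CYCLES = 9

0. sll @i0  | RAW+WAW r0
1. or @i1  | RAW r0
2. and @i2  | RAW r4
3. st @i3  | no-port MEM/MEM
4. ld+and @i4,i5  | pair
5. sub @i6  | RAW r4
6. st+sll @i7,i8  | pair
7. and+mul @i9,i10  | pair
8. or @i11  | tail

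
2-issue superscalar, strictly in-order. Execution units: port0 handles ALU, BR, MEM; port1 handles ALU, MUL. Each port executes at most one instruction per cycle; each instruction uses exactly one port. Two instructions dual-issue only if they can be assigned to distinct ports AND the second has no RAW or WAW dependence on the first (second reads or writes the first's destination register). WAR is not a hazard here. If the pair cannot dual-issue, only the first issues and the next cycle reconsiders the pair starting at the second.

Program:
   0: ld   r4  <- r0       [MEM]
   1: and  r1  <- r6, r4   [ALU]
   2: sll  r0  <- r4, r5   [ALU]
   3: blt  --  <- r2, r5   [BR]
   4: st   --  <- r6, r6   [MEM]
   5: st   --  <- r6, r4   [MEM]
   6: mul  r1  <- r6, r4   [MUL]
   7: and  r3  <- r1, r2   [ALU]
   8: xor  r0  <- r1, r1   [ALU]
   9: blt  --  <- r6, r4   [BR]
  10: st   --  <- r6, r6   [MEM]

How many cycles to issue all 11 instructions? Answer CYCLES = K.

#0 head=0: ld.MEM i0 RAW r4
#1 head=1: and.ALU/sll.ALU i1&i2 pair
#2 head=3: blt.BR i3 no-port BR/MEM
#3 head=4: st.MEM i4 no-port MEM/MEM
#4 head=5: st.MEM/mul.MUL i5&i6 pair
#5 head=7: and.ALU/xor.ALU i7&i8 pair
#6 head=9: blt.BR i9 no-port BR/MEM
#7 head=10: st.MEM i10 tail

CYCLES = 8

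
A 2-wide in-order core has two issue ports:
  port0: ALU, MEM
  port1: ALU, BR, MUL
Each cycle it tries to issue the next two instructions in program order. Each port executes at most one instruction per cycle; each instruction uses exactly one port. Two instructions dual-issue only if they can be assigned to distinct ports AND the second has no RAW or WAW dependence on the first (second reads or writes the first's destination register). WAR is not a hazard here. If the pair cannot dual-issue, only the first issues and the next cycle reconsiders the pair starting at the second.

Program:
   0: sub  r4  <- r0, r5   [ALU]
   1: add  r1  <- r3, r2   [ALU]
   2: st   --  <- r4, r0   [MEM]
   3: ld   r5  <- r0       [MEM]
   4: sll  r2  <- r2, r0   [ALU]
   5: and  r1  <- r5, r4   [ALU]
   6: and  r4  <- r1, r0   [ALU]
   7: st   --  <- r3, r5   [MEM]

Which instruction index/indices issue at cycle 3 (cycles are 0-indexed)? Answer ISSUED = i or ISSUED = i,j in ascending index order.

ISSUED = 5

#0 head=0: sub add i0+i1 2-wide
#1 head=2: st i2 no-port MEM/MEM
#2 head=3: ld sll i3+i4 2-wide
#3 head=5: and i5 RAW r1
#4 head=6: and st i6+i7 2-wide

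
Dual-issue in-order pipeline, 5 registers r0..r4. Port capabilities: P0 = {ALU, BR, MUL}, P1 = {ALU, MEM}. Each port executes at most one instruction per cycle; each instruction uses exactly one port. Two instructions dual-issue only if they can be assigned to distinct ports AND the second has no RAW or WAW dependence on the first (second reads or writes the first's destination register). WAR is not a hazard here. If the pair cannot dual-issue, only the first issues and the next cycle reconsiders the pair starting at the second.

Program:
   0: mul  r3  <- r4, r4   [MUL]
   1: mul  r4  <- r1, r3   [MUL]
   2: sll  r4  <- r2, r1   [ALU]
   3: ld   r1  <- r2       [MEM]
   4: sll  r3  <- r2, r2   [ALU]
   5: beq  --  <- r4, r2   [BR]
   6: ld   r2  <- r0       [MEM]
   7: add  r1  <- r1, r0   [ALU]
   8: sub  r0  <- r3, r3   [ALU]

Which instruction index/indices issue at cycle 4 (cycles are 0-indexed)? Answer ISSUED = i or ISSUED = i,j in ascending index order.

ISSUED = 6,7

0. mul @i0  | no-port MUL/MUL
1. mul @i1  | WAW r4
2. sll/ld @i2,i3  | 2-wide
3. sll/beq @i4,i5  | 2-wide
4. ld/add @i6,i7  | 2-wide
5. sub @i8  | tail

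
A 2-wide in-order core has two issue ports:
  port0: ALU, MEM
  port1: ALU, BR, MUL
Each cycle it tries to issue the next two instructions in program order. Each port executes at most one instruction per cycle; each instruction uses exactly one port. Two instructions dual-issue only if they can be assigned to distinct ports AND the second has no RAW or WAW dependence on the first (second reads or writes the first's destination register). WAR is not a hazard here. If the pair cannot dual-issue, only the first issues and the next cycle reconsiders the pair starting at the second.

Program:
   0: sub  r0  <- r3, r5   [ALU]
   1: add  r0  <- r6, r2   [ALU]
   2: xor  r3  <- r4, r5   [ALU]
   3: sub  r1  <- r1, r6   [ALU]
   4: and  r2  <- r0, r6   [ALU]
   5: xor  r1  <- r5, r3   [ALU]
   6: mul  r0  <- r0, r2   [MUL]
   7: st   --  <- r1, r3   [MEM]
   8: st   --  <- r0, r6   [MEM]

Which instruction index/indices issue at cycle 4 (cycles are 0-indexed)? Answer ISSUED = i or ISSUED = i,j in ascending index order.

[0] i0  sub.ALU  -- WAW r0
[1] i1&i2  add.ALU xor.ALU  -- pair
[2] i3&i4  sub.ALU and.ALU  -- pair
[3] i5&i6  xor.ALU mul.MUL  -- pair
[4] i7  st.MEM  -- no-port MEM/MEM
[5] i8  st.MEM  -- tail

ISSUED = 7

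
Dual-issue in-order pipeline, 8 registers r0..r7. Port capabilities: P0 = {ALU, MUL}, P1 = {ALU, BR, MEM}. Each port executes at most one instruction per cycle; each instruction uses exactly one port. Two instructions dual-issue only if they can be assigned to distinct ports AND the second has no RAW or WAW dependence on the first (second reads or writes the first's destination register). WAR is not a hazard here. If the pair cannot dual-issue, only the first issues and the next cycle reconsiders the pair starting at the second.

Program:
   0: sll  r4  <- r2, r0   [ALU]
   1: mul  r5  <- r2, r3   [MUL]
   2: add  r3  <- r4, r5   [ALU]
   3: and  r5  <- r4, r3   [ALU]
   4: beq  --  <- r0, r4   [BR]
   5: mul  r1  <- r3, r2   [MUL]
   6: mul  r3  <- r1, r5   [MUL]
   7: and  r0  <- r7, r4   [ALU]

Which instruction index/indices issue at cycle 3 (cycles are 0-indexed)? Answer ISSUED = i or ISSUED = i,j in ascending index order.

  cy0 -> i0+i1 (sll/mul) 2-wide
  cy1 -> i2 (add) RAW r3
  cy2 -> i3+i4 (and/beq) 2-wide
  cy3 -> i5 (mul) no-port MUL/MUL
  cy4 -> i6+i7 (mul/and) 2-wide

ISSUED = 5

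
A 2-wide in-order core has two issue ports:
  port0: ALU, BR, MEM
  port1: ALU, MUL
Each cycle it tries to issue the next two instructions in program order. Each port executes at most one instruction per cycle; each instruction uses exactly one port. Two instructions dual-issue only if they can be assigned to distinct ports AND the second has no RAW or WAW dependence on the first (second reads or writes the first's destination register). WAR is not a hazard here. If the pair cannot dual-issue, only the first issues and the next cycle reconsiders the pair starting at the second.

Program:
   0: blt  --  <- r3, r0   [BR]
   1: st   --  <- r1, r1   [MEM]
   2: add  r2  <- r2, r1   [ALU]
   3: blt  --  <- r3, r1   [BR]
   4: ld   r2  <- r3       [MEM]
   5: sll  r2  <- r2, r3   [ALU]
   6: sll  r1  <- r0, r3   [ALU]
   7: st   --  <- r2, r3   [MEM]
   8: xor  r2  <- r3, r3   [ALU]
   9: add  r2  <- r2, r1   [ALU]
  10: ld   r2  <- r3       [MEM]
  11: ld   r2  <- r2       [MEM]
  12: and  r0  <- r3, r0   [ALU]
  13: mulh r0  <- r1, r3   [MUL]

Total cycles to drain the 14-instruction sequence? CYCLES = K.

CYCLES = 10

[0] i0  blt  -- no-port BR/MEM
[1] i1,i2  st/add  -- pair
[2] i3  blt  -- no-port BR/MEM
[3] i4  ld  -- RAW+WAW r2
[4] i5,i6  sll/sll  -- pair
[5] i7,i8  st/xor  -- pair
[6] i9  add  -- WAW r2
[7] i10  ld  -- no-port MEM/MEM
[8] i11,i12  ld/and  -- pair
[9] i13  mulh  -- tail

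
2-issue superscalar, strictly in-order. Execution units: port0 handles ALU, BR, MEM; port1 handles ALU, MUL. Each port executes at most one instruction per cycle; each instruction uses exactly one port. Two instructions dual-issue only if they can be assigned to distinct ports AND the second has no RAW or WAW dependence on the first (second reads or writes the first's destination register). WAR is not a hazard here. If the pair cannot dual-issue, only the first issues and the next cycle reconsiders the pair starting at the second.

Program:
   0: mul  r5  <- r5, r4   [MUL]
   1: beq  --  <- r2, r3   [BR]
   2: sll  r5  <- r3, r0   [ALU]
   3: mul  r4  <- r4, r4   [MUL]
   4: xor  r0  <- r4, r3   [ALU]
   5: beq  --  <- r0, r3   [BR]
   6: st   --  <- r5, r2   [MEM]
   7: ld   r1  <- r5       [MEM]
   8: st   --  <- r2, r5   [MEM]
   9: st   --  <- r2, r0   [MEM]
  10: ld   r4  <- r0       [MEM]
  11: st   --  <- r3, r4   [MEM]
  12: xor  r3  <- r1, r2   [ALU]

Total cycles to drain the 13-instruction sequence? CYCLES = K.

CYCLES = 10

[0] i0,i1  mul;beq  -- dual
[1] i2,i3  sll;mul  -- dual
[2] i4  xor  -- RAW r0
[3] i5  beq  -- no-port BR/MEM
[4] i6  st  -- no-port MEM/MEM
[5] i7  ld  -- no-port MEM/MEM
[6] i8  st  -- no-port MEM/MEM
[7] i9  st  -- no-port MEM/MEM
[8] i10  ld  -- no-port MEM/MEM
[9] i11,i12  st;xor  -- dual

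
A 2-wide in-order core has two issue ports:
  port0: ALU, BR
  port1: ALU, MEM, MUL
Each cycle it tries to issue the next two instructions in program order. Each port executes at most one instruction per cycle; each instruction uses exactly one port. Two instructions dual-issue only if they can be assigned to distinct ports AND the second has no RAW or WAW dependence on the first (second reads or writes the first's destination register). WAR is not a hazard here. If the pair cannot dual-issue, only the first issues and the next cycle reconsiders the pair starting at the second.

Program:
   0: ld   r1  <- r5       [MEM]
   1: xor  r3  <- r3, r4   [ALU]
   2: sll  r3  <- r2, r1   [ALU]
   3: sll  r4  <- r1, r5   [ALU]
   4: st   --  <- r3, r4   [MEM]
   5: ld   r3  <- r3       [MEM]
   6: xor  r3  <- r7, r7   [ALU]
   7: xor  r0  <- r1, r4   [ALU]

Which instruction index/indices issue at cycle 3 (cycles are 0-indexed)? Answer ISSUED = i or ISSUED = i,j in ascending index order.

ISSUED = 5

0. ld.MEM;xor.ALU @i0+i1  | 2-wide
1. sll.ALU;sll.ALU @i2+i3  | 2-wide
2. st.MEM @i4  | no-port MEM/MEM
3. ld.MEM @i5  | WAW r3
4. xor.ALU;xor.ALU @i6+i7  | 2-wide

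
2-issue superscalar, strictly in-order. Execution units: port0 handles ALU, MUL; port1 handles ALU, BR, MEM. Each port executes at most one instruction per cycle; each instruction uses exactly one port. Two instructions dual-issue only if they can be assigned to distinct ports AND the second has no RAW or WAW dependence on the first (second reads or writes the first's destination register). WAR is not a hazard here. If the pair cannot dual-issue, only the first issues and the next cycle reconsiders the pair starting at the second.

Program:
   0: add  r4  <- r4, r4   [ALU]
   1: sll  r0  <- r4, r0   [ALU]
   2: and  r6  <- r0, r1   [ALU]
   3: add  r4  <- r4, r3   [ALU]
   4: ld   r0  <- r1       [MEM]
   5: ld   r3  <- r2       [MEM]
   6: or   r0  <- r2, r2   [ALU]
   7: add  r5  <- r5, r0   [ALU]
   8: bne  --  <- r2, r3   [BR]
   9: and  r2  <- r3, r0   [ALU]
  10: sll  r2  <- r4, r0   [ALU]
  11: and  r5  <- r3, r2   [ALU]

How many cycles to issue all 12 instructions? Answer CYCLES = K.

CYCLES = 9

t=0 i0:add ; RAW r4
t=1 i1:sll ; RAW r0
t=2 i2,i3:and/add ; dual
t=3 i4:ld ; no-port MEM/MEM
t=4 i5,i6:ld/or ; dual
t=5 i7,i8:add/bne ; dual
t=6 i9:and ; WAW r2
t=7 i10:sll ; RAW r2
t=8 i11:and ; tail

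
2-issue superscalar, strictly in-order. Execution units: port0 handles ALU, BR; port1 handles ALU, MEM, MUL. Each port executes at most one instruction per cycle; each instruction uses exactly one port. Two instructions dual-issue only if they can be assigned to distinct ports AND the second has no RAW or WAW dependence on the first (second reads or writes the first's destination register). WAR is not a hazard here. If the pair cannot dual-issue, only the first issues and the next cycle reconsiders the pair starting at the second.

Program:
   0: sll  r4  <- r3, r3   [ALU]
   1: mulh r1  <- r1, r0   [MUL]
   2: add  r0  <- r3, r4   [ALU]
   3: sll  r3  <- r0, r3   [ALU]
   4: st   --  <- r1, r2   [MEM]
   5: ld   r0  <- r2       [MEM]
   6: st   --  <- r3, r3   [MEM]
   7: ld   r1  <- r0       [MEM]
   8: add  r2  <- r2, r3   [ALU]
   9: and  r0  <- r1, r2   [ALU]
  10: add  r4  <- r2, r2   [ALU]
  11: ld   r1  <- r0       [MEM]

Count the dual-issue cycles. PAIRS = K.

PAIRS = 4

  cy0 -> i0&i1 (sll.ALU/mulh.MUL) pair
  cy1 -> i2 (add.ALU) RAW r0
  cy2 -> i3&i4 (sll.ALU/st.MEM) pair
  cy3 -> i5 (ld.MEM) no-port MEM/MEM
  cy4 -> i6 (st.MEM) no-port MEM/MEM
  cy5 -> i7&i8 (ld.MEM/add.ALU) pair
  cy6 -> i9&i10 (and.ALU/add.ALU) pair
  cy7 -> i11 (ld.MEM) tail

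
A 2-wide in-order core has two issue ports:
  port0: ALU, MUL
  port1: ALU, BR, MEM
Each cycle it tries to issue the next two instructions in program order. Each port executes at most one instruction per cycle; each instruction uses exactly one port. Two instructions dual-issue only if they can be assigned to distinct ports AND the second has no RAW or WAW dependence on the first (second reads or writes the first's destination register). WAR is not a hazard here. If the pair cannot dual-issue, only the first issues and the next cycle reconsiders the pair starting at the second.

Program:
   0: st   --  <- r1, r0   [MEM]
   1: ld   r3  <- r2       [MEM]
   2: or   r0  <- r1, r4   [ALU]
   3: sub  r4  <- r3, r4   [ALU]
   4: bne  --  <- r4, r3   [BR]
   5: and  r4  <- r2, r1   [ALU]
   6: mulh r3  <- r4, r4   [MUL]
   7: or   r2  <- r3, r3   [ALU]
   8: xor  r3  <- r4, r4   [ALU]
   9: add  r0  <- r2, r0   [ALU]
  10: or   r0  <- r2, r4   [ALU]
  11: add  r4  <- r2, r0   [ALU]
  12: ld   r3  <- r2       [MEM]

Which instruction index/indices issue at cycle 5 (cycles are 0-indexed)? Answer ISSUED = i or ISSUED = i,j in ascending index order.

ISSUED = 7,8

c0: i0 st  no-port MEM/MEM
c1: i1,i2 ld+or  2-wide
c2: i3 sub  RAW r4
c3: i4,i5 bne+and  2-wide
c4: i6 mulh  RAW r3
c5: i7,i8 or+xor  2-wide
c6: i9 add  WAW r0
c7: i10 or  RAW r0
c8: i11,i12 add+ld  2-wide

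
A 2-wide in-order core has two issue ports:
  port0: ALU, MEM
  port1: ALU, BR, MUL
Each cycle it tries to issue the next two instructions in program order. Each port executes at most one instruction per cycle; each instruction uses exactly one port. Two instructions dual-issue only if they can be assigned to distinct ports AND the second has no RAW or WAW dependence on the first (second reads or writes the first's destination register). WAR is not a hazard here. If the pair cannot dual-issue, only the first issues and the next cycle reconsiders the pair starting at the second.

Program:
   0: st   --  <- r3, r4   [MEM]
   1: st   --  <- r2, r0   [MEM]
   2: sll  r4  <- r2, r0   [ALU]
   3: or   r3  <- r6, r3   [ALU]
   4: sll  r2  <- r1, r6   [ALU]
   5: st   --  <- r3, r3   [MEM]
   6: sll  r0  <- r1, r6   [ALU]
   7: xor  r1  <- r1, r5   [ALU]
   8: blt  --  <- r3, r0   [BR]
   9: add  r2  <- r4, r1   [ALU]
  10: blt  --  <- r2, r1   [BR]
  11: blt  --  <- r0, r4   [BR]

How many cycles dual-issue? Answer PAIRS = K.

#0 head=0: st i0 no-port MEM/MEM
#1 head=1: st/sll i1,i2 2-wide
#2 head=3: or/sll i3,i4 2-wide
#3 head=5: st/sll i5,i6 2-wide
#4 head=7: xor/blt i7,i8 2-wide
#5 head=9: add i9 RAW r2
#6 head=10: blt i10 no-port BR/BR
#7 head=11: blt i11 tail

PAIRS = 4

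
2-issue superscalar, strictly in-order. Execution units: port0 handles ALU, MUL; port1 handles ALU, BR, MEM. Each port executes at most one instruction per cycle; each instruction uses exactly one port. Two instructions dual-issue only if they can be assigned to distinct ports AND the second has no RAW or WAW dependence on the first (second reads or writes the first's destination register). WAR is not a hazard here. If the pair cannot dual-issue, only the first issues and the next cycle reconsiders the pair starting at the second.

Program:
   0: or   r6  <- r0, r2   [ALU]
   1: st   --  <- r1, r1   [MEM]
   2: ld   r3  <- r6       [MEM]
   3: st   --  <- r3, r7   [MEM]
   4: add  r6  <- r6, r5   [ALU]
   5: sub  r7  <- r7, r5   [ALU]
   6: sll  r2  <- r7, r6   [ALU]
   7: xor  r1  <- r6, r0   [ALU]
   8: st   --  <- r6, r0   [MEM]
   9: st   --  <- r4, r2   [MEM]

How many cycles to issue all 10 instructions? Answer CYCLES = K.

CYCLES = 7

[0] i0,i1  or/st  -- 2-wide
[1] i2  ld  -- no-port MEM/MEM
[2] i3,i4  st/add  -- 2-wide
[3] i5  sub  -- RAW r7
[4] i6,i7  sll/xor  -- 2-wide
[5] i8  st  -- no-port MEM/MEM
[6] i9  st  -- tail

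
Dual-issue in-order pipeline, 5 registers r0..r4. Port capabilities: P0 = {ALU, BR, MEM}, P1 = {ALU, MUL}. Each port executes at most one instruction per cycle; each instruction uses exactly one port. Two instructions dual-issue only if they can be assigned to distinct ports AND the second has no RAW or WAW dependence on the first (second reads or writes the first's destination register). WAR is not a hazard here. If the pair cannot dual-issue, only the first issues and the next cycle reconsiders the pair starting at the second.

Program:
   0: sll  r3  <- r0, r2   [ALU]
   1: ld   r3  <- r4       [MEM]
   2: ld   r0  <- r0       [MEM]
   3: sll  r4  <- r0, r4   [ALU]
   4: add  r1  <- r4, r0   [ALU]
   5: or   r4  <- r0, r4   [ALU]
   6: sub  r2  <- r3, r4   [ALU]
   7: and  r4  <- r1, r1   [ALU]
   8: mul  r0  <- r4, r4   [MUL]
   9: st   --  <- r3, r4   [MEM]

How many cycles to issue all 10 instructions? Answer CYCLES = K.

  cy0 -> i0 (sll.ALU) WAW r3
  cy1 -> i1 (ld.MEM) no-port MEM/MEM
  cy2 -> i2 (ld.MEM) RAW r0
  cy3 -> i3 (sll.ALU) RAW r4
  cy4 -> i4,i5 (add.ALU/or.ALU) dual
  cy5 -> i6,i7 (sub.ALU/and.ALU) dual
  cy6 -> i8,i9 (mul.MUL/st.MEM) dual

CYCLES = 7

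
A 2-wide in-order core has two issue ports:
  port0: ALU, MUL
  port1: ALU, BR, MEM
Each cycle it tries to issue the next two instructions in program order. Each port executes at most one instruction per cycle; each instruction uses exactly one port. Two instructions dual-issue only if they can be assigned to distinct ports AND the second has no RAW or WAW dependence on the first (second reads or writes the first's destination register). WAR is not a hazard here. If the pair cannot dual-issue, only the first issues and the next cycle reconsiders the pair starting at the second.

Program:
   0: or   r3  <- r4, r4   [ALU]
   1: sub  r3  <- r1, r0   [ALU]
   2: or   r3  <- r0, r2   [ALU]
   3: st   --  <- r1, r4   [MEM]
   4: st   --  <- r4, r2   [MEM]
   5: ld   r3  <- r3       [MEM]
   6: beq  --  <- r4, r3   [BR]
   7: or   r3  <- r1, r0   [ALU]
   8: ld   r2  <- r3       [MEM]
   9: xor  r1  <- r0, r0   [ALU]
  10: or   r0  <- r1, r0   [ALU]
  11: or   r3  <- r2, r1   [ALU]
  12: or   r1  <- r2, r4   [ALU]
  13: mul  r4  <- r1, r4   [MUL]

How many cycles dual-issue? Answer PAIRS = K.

c0: i0 or  WAW r3
c1: i1 sub  WAW r3
c2: i2/i3 or st  2-wide
c3: i4 st  no-port MEM/MEM
c4: i5 ld  no-port MEM/BR
c5: i6/i7 beq or  2-wide
c6: i8/i9 ld xor  2-wide
c7: i10/i11 or or  2-wide
c8: i12 or  RAW r1
c9: i13 mul  tail

PAIRS = 4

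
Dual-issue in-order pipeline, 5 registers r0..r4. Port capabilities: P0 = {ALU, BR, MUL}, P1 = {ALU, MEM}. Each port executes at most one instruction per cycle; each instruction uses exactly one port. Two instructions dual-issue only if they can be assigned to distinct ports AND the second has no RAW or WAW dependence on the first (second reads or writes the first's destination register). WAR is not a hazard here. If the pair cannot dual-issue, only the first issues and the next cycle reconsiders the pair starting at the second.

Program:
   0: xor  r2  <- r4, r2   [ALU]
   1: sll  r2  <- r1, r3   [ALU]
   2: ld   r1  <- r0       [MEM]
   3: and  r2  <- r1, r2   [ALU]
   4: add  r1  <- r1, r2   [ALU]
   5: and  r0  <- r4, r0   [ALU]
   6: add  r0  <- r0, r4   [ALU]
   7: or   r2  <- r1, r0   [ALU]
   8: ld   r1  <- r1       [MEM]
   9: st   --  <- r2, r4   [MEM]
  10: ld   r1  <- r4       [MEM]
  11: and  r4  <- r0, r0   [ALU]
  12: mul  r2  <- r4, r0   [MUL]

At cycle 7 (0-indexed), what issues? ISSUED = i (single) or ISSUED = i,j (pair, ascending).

t=0 i0:xor.ALU ; WAW r2
t=1 i1/i2:sll.ALU/ld.MEM ; dual
t=2 i3:and.ALU ; RAW r2
t=3 i4/i5:add.ALU/and.ALU ; dual
t=4 i6:add.ALU ; RAW r0
t=5 i7/i8:or.ALU/ld.MEM ; dual
t=6 i9:st.MEM ; no-port MEM/MEM
t=7 i10/i11:ld.MEM/and.ALU ; dual
t=8 i12:mul.MUL ; tail

ISSUED = 10,11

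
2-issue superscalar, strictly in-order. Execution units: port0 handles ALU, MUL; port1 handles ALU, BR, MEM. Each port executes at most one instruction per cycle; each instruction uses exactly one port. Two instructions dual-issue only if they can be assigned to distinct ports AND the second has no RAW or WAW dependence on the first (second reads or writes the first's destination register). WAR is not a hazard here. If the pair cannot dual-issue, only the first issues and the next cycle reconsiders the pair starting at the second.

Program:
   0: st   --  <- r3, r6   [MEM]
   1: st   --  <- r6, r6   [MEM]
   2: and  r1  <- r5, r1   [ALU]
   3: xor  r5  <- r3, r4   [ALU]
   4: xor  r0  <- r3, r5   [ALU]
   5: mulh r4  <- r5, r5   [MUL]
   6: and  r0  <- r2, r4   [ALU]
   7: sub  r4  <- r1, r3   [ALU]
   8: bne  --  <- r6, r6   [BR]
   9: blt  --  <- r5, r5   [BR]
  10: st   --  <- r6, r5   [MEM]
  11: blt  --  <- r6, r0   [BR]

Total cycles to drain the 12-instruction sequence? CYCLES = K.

#0 head=0: st i0 no-port MEM/MEM
#1 head=1: st and i1+i2 pair
#2 head=3: xor i3 RAW r5
#3 head=4: xor mulh i4+i5 pair
#4 head=6: and sub i6+i7 pair
#5 head=8: bne i8 no-port BR/BR
#6 head=9: blt i9 no-port BR/MEM
#7 head=10: st i10 no-port MEM/BR
#8 head=11: blt i11 tail

CYCLES = 9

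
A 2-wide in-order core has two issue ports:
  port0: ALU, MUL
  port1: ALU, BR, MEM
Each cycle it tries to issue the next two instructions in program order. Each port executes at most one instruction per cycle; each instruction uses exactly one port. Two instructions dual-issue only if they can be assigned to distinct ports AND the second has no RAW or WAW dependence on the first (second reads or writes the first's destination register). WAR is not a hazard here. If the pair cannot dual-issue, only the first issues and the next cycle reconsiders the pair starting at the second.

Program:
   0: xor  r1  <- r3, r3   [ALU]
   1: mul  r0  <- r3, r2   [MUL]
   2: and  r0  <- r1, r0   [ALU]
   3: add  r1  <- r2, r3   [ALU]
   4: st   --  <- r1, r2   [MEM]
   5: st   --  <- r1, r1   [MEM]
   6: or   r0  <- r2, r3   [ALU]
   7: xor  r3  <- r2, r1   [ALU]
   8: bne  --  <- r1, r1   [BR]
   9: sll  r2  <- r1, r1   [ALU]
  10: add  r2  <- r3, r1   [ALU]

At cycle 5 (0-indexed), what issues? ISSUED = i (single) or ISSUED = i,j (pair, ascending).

c0: i0,i1 xor.ALU+mul.MUL  dual
c1: i2,i3 and.ALU+add.ALU  dual
c2: i4 st.MEM  no-port MEM/MEM
c3: i5,i6 st.MEM+or.ALU  dual
c4: i7,i8 xor.ALU+bne.BR  dual
c5: i9 sll.ALU  WAW r2
c6: i10 add.ALU  tail

ISSUED = 9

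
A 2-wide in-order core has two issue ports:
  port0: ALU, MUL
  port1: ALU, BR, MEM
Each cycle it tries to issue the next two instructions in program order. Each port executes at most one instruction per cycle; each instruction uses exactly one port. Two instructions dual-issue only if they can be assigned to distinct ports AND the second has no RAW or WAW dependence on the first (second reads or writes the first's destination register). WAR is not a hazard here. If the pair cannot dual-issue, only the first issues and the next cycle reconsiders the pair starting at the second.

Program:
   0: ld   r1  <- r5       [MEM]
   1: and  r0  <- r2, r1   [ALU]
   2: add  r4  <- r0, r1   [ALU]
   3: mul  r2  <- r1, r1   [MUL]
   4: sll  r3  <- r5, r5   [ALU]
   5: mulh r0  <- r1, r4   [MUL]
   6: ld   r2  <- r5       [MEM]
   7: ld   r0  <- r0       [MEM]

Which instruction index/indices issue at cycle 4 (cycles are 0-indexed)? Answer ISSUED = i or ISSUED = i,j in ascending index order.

ISSUED = 6

c0: i0 ld.MEM  RAW r1
c1: i1 and.ALU  RAW r0
c2: i2+i3 add.ALU mul.MUL  pair
c3: i4+i5 sll.ALU mulh.MUL  pair
c4: i6 ld.MEM  no-port MEM/MEM
c5: i7 ld.MEM  tail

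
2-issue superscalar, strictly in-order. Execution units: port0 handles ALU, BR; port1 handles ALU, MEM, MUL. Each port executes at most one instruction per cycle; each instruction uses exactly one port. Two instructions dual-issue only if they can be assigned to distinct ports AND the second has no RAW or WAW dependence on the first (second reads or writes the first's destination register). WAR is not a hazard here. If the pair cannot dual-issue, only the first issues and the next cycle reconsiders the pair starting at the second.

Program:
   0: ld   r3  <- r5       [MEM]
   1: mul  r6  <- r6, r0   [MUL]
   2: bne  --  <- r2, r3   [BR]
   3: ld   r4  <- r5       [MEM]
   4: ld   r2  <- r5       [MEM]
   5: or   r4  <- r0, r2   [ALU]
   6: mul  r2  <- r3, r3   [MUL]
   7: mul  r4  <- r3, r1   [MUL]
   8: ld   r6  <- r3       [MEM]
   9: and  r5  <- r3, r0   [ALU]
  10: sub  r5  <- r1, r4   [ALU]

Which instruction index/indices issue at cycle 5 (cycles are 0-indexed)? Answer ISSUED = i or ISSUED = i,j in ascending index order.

ISSUED = 7

#0 head=0: ld i0 no-port MEM/MUL
#1 head=1: mul/bne i1,i2 dual
#2 head=3: ld i3 no-port MEM/MEM
#3 head=4: ld i4 RAW r2
#4 head=5: or/mul i5,i6 dual
#5 head=7: mul i7 no-port MUL/MEM
#6 head=8: ld/and i8,i9 dual
#7 head=10: sub i10 tail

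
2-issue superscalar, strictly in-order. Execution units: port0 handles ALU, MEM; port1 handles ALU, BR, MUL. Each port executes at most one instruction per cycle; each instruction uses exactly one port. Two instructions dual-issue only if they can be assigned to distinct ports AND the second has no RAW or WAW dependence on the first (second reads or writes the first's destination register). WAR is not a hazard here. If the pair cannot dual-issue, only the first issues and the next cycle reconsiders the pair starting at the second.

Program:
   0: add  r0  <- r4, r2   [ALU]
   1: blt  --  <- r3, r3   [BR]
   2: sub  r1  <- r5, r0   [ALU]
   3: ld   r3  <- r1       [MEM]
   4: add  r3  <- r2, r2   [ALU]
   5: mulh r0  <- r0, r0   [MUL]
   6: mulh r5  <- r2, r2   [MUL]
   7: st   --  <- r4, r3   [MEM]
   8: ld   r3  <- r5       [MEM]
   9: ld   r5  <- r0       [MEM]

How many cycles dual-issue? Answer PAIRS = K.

t=0 i0&i1:add;blt ; dual
t=1 i2:sub ; RAW r1
t=2 i3:ld ; WAW r3
t=3 i4&i5:add;mulh ; dual
t=4 i6&i7:mulh;st ; dual
t=5 i8:ld ; no-port MEM/MEM
t=6 i9:ld ; tail

PAIRS = 3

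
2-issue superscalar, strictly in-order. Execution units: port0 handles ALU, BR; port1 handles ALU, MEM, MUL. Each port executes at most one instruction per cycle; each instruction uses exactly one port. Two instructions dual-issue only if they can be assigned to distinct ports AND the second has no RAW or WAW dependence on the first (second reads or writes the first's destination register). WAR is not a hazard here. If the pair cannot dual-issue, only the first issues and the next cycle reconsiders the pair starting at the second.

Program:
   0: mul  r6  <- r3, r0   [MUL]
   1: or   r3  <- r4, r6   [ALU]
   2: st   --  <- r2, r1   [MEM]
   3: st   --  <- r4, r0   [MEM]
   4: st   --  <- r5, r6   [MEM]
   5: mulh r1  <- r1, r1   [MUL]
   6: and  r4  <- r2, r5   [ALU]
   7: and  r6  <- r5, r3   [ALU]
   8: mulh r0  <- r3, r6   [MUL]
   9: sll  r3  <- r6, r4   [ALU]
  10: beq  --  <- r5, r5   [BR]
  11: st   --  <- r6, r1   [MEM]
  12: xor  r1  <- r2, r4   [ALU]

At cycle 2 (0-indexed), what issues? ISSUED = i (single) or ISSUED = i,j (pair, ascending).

ISSUED = 3

#0 head=0: mul.MUL i0 RAW r6
#1 head=1: or.ALU/st.MEM i1,i2 2-wide
#2 head=3: st.MEM i3 no-port MEM/MEM
#3 head=4: st.MEM i4 no-port MEM/MUL
#4 head=5: mulh.MUL/and.ALU i5,i6 2-wide
#5 head=7: and.ALU i7 RAW r6
#6 head=8: mulh.MUL/sll.ALU i8,i9 2-wide
#7 head=10: beq.BR/st.MEM i10,i11 2-wide
#8 head=12: xor.ALU i12 tail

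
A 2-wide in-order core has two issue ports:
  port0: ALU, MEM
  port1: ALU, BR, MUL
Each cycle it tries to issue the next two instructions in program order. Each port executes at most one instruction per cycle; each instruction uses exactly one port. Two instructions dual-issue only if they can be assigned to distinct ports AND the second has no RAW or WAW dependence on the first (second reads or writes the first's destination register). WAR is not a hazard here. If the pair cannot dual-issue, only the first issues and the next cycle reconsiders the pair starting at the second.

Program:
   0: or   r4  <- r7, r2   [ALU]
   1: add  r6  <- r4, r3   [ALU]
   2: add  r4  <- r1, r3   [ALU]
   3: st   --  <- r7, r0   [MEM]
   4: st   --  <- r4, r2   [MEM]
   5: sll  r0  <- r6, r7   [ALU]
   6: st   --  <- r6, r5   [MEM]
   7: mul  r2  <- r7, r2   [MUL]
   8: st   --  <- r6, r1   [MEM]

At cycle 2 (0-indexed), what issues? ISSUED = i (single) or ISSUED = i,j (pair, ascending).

#0 head=0: or i0 RAW r4
#1 head=1: add+add i1/i2 2-wide
#2 head=3: st i3 no-port MEM/MEM
#3 head=4: st+sll i4/i5 2-wide
#4 head=6: st+mul i6/i7 2-wide
#5 head=8: st i8 tail

ISSUED = 3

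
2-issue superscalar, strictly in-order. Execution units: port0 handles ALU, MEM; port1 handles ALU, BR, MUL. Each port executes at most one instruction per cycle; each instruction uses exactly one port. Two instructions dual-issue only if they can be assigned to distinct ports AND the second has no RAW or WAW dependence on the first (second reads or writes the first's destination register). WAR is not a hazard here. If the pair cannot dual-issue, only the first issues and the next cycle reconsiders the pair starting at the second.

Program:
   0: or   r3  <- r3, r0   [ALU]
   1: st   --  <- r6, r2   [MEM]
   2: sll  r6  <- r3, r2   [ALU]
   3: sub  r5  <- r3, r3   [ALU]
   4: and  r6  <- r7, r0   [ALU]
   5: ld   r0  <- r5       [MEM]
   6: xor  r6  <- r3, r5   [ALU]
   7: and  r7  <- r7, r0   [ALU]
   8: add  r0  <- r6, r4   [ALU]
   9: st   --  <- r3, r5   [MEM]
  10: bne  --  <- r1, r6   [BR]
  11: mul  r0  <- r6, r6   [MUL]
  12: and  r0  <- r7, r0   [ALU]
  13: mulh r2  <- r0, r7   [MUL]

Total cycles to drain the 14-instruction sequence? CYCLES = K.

CYCLES = 9

[0] i0/i1  or.ALU+st.MEM  -- pair
[1] i2/i3  sll.ALU+sub.ALU  -- pair
[2] i4/i5  and.ALU+ld.MEM  -- pair
[3] i6/i7  xor.ALU+and.ALU  -- pair
[4] i8/i9  add.ALU+st.MEM  -- pair
[5] i10  bne.BR  -- no-port BR/MUL
[6] i11  mul.MUL  -- RAW+WAW r0
[7] i12  and.ALU  -- RAW r0
[8] i13  mulh.MUL  -- tail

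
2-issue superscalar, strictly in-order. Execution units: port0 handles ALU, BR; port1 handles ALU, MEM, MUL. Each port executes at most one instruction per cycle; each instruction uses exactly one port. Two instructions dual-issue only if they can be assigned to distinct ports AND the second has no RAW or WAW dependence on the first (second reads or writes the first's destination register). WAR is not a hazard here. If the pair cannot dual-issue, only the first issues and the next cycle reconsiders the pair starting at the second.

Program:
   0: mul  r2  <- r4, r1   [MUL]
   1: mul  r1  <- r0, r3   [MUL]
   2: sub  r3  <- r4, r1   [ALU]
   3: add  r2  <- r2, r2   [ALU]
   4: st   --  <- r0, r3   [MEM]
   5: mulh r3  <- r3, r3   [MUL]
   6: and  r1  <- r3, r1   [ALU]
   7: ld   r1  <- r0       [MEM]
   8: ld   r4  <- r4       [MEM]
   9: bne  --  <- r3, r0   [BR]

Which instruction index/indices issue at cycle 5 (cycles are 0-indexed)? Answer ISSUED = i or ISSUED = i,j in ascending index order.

0. mul.MUL @i0  | no-port MUL/MUL
1. mul.MUL @i1  | RAW r1
2. sub.ALU;add.ALU @i2/i3  | 2-wide
3. st.MEM @i4  | no-port MEM/MUL
4. mulh.MUL @i5  | RAW r3
5. and.ALU @i6  | WAW r1
6. ld.MEM @i7  | no-port MEM/MEM
7. ld.MEM;bne.BR @i8/i9  | 2-wide

ISSUED = 6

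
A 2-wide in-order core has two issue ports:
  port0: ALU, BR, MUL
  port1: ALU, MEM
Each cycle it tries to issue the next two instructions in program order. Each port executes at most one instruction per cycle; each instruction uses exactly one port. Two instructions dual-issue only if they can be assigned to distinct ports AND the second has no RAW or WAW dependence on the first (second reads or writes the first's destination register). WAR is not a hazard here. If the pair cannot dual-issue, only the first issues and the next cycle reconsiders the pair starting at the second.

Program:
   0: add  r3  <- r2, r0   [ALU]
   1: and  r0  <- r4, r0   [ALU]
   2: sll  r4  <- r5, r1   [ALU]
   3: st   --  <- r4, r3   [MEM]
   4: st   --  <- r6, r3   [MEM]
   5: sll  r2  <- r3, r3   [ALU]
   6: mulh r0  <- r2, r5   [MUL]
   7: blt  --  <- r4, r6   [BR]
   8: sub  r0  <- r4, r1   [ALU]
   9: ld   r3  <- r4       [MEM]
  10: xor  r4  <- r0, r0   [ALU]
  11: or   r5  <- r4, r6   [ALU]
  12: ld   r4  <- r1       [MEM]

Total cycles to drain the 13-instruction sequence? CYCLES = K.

#0 head=0: add.ALU and.ALU i0&i1 dual
#1 head=2: sll.ALU i2 RAW r4
#2 head=3: st.MEM i3 no-port MEM/MEM
#3 head=4: st.MEM sll.ALU i4&i5 dual
#4 head=6: mulh.MUL i6 no-port MUL/BR
#5 head=7: blt.BR sub.ALU i7&i8 dual
#6 head=9: ld.MEM xor.ALU i9&i10 dual
#7 head=11: or.ALU ld.MEM i11&i12 dual

CYCLES = 8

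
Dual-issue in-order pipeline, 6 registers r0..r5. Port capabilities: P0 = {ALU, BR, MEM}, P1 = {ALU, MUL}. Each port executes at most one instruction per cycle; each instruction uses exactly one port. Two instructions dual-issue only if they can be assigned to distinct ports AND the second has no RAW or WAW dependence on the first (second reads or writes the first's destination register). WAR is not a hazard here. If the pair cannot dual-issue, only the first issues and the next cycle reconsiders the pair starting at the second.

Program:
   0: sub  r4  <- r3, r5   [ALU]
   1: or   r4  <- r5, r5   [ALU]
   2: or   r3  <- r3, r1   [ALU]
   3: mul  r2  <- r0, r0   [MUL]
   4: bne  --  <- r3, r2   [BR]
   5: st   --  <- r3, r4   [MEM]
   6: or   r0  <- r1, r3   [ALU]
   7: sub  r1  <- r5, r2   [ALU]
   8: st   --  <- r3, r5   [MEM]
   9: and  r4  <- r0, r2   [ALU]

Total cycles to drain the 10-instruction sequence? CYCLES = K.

t=0 i0:sub ; WAW r4
t=1 i1,i2:or or ; 2-wide
t=2 i3:mul ; RAW r2
t=3 i4:bne ; no-port BR/MEM
t=4 i5,i6:st or ; 2-wide
t=5 i7,i8:sub st ; 2-wide
t=6 i9:and ; tail

CYCLES = 7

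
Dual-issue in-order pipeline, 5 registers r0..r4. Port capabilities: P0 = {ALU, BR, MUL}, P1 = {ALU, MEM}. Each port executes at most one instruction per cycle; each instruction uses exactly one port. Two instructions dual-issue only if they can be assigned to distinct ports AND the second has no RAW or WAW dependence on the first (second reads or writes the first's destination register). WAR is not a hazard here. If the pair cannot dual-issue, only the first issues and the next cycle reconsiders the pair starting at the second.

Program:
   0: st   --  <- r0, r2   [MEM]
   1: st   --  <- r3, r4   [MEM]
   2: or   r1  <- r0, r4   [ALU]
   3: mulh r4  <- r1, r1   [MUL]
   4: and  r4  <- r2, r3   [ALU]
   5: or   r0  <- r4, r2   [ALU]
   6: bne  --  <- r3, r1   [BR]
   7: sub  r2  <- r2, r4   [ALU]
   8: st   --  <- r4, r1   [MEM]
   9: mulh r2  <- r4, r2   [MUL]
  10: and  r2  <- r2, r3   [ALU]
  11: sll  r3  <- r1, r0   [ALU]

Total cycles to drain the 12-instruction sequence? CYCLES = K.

CYCLES = 8

c0: i0 st  no-port MEM/MEM
c1: i1&i2 st or  dual
c2: i3 mulh  WAW r4
c3: i4 and  RAW r4
c4: i5&i6 or bne  dual
c5: i7&i8 sub st  dual
c6: i9 mulh  RAW+WAW r2
c7: i10&i11 and sll  dual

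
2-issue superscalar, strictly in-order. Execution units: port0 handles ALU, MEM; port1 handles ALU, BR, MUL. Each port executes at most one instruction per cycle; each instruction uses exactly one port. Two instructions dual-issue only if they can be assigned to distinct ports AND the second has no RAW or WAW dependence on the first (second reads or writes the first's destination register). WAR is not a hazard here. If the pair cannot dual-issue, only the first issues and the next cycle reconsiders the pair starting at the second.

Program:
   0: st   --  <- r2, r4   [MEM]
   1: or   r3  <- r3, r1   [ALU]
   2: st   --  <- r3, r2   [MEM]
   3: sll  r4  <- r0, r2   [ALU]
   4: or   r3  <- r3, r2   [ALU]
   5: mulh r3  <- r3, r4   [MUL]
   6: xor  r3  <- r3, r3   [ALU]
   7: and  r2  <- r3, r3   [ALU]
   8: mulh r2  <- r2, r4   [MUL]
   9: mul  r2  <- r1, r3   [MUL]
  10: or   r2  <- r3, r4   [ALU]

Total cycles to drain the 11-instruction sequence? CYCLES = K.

[0] i0/i1  st.MEM+or.ALU  -- dual
[1] i2/i3  st.MEM+sll.ALU  -- dual
[2] i4  or.ALU  -- RAW+WAW r3
[3] i5  mulh.MUL  -- RAW+WAW r3
[4] i6  xor.ALU  -- RAW r3
[5] i7  and.ALU  -- RAW+WAW r2
[6] i8  mulh.MUL  -- no-port MUL/MUL
[7] i9  mul.MUL  -- WAW r2
[8] i10  or.ALU  -- tail

CYCLES = 9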